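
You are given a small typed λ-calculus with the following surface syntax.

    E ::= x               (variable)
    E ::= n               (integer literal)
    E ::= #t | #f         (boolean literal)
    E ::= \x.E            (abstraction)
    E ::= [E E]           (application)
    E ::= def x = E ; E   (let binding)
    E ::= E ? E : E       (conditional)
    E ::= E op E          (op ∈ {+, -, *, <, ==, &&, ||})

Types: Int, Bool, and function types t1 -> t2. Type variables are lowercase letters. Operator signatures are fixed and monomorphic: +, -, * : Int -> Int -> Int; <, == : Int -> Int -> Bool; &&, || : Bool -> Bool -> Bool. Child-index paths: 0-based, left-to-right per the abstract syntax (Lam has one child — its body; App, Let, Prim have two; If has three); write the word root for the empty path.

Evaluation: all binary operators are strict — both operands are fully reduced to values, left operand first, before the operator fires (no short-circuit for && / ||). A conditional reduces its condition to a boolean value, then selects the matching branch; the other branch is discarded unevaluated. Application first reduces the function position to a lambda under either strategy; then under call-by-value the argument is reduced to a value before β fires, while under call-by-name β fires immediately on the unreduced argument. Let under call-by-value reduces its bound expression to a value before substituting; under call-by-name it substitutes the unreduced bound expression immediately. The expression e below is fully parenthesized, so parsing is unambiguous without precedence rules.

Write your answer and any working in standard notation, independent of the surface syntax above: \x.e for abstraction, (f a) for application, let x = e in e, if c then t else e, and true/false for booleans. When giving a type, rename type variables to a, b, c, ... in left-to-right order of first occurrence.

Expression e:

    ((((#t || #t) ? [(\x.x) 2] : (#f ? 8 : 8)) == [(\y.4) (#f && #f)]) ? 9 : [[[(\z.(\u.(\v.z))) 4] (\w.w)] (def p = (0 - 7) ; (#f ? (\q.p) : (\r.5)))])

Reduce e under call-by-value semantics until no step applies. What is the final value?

Derivation:
step 0: (if ((if (true || true) then ((\x.x) 2) else (if false then 8 else 8)) == ((\y.4) (false && false))) then 9 else ((((\z.(\u.(\v.z))) 4) (\w.w)) (let p = (0 - 7) in (if false then (\q.p) else (\r.5)))))
step 1: [delta@0.0.0] (if ((if true then ((\x.x) 2) else (if false then 8 else 8)) == ((\y.4) (false && false))) then 9 else ((((\z.(\u.(\v.z))) 4) (\w.w)) (let p = (0 - 7) in (if false then (\q.p) else (\r.5)))))
step 2: [if@0.0] (if (((\x.x) 2) == ((\y.4) (false && false))) then 9 else ((((\z.(\u.(\v.z))) 4) (\w.w)) (let p = (0 - 7) in (if false then (\q.p) else (\r.5)))))
step 3: [beta@0.0] (if (2 == ((\y.4) (false && false))) then 9 else ((((\z.(\u.(\v.z))) 4) (\w.w)) (let p = (0 - 7) in (if false then (\q.p) else (\r.5)))))
step 4: [delta@0.1.1] (if (2 == ((\y.4) false)) then 9 else ((((\z.(\u.(\v.z))) 4) (\w.w)) (let p = (0 - 7) in (if false then (\q.p) else (\r.5)))))
step 5: [beta@0.1] (if (2 == 4) then 9 else ((((\z.(\u.(\v.z))) 4) (\w.w)) (let p = (0 - 7) in (if false then (\q.p) else (\r.5)))))
step 6: [delta@0] (if false then 9 else ((((\z.(\u.(\v.z))) 4) (\w.w)) (let p = (0 - 7) in (if false then (\q.p) else (\r.5)))))
step 7: [if@root] ((((\z.(\u.(\v.z))) 4) (\w.w)) (let p = (0 - 7) in (if false then (\q.p) else (\r.5))))
step 8: [beta@0.0] (((\u.(\v.4)) (\w.w)) (let p = (0 - 7) in (if false then (\q.p) else (\r.5))))
step 9: [beta@0] ((\v.4) (let p = (0 - 7) in (if false then (\q.p) else (\r.5))))
step 10: [delta@1.0] ((\v.4) (let p = -7 in (if false then (\q.p) else (\r.5))))
step 11: [let@1] ((\v.4) (if false then (\q.-7) else (\r.5)))
step 12: [if@1] ((\v.4) (\r.5))
step 13: [beta@root] 4

Answer: 4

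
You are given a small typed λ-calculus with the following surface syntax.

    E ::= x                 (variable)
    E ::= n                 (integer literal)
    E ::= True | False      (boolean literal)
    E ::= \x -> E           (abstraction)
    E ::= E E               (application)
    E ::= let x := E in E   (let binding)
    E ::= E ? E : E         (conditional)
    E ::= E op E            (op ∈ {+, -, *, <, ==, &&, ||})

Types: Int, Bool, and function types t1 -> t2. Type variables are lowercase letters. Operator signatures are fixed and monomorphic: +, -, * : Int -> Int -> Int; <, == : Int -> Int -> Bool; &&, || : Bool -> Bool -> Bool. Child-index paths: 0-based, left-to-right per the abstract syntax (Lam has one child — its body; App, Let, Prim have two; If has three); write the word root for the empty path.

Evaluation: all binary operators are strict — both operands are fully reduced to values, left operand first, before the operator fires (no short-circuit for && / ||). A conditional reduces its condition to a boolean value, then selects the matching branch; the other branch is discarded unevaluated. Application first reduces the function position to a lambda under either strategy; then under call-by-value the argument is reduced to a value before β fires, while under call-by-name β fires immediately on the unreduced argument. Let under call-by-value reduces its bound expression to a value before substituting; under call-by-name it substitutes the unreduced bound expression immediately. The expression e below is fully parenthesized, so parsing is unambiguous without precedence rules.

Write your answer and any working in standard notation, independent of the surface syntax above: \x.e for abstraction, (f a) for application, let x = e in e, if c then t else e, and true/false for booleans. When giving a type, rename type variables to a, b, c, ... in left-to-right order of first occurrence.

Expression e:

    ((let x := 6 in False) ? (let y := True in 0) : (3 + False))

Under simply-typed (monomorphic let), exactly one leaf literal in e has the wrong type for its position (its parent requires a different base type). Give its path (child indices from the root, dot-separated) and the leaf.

Answer: 2.1 : false

Trace:
let x : Int
  unify Bool ~ Bool
let y : Bool
  unify Int ~ Int
  unify Bool ~ Int
  FAIL: mismatch Bool ~ Int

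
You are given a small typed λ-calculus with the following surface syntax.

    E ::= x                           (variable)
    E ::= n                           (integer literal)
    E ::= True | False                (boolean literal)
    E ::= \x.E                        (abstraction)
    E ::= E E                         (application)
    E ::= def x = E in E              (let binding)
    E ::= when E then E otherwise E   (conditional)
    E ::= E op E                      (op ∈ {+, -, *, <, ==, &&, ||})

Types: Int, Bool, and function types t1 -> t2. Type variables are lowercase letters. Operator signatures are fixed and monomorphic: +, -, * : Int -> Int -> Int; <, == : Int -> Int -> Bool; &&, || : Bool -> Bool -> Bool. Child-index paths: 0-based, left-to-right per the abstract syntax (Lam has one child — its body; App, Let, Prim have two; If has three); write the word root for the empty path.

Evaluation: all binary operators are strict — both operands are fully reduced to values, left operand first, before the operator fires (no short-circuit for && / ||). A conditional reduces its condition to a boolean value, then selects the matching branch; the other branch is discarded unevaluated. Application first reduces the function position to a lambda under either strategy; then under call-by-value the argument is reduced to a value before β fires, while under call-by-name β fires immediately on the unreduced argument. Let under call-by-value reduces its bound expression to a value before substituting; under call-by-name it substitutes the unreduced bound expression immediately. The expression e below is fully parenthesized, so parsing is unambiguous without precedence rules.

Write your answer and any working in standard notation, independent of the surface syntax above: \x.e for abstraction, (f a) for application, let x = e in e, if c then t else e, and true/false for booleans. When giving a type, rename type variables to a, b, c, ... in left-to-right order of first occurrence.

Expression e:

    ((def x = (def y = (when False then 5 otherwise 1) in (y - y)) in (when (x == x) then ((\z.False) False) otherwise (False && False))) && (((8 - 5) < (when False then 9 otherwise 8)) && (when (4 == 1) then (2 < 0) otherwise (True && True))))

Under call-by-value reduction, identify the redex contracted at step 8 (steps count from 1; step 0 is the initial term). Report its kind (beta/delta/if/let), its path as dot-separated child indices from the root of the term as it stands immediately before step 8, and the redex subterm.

Answer: delta at 1.0.0 : (8 - 5)

Trace:
step 0: ((let x = (let y = (if false then 5 else 1) in (y - y)) in (if (x == x) then ((\z.false) false) else (false && false))) && (((8 - 5) < (if false then 9 else 8)) && (if (4 == 1) then (2 < 0) else (true && true))))
step 1: [if@0.0.0] ((let x = (let y = 1 in (y - y)) in (if (x == x) then ((\z.false) false) else (false && false))) && (((8 - 5) < (if false then 9 else 8)) && (if (4 == 1) then (2 < 0) else (true && true))))
step 2: [let@0.0] ((let x = (1 - 1) in (if (x == x) then ((\z.false) false) else (false && false))) && (((8 - 5) < (if false then 9 else 8)) && (if (4 == 1) then (2 < 0) else (true && true))))
step 3: [delta@0.0] ((let x = 0 in (if (x == x) then ((\z.false) false) else (false && false))) && (((8 - 5) < (if false then 9 else 8)) && (if (4 == 1) then (2 < 0) else (true && true))))
step 4: [let@0] ((if (0 == 0) then ((\z.false) false) else (false && false)) && (((8 - 5) < (if false then 9 else 8)) && (if (4 == 1) then (2 < 0) else (true && true))))
step 5: [delta@0.0] ((if true then ((\z.false) false) else (false && false)) && (((8 - 5) < (if false then 9 else 8)) && (if (4 == 1) then (2 < 0) else (true && true))))
step 6: [if@0] (((\z.false) false) && (((8 - 5) < (if false then 9 else 8)) && (if (4 == 1) then (2 < 0) else (true && true))))
step 7: [beta@0] (false && (((8 - 5) < (if false then 9 else 8)) && (if (4 == 1) then (2 < 0) else (true && true))))
step 8: [delta@1.0.0] (false && ((3 < (if false then 9 else 8)) && (if (4 == 1) then (2 < 0) else (true && true))))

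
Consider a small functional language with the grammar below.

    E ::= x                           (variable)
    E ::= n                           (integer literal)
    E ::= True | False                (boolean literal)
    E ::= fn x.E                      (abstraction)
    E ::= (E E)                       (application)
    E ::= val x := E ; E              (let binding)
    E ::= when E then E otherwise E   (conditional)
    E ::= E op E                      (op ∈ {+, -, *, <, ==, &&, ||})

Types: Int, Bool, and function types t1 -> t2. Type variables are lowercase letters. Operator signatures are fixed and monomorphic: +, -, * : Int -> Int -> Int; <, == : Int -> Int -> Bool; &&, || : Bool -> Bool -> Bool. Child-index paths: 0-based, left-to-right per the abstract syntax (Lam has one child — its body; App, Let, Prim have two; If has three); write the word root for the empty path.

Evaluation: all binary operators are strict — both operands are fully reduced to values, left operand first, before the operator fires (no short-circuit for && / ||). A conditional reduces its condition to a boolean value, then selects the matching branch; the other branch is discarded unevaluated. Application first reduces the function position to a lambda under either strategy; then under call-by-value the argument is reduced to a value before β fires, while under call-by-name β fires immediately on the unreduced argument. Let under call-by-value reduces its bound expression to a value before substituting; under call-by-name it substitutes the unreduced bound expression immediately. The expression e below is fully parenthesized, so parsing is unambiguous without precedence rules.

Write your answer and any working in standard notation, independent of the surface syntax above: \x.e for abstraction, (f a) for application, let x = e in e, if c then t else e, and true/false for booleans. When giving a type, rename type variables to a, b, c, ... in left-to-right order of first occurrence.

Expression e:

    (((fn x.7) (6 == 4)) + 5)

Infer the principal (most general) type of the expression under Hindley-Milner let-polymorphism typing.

Trace:
\x._ : a -> Int
  unify Int ~ Int
  unify Int ~ Int
  unify a -> Int ~ Bool -> b
  unify a ~ Bool
  unify Int ~ b
_ _ : Int
  unify Int ~ Int
  unify Int ~ Int

Answer: Int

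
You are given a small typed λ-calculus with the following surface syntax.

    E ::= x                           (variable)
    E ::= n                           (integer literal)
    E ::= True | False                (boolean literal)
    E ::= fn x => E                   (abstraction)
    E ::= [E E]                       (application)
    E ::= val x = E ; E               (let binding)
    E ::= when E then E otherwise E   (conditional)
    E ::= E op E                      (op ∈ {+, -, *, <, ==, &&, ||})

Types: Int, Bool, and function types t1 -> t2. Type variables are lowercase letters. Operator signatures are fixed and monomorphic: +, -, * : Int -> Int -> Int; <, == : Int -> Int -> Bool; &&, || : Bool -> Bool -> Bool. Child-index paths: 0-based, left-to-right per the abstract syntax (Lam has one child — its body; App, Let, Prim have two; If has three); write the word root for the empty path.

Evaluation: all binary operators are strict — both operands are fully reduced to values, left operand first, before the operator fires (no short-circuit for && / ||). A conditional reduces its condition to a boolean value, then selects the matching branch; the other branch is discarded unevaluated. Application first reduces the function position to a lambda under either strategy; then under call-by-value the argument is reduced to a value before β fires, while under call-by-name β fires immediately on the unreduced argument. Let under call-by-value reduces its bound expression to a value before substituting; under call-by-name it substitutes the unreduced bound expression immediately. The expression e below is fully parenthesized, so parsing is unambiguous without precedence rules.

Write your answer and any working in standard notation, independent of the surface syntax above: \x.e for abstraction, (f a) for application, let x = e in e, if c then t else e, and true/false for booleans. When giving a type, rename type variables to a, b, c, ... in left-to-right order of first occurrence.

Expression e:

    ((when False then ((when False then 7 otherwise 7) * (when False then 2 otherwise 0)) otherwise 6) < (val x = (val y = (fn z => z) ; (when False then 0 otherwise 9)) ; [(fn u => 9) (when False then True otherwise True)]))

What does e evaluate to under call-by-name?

Working:
step 0: ((if false then ((if false then 7 else 7) * (if false then 2 else 0)) else 6) < (let x = (let y = (\z.z) in (if false then 0 else 9)) in ((\u.9) (if false then true else true))))
step 1: [if@0] (6 < (let x = (let y = (\z.z) in (if false then 0 else 9)) in ((\u.9) (if false then true else true))))
step 2: [let@1] (6 < ((\u.9) (if false then true else true)))
step 3: [beta@1] (6 < 9)
step 4: [delta@root] true

Answer: true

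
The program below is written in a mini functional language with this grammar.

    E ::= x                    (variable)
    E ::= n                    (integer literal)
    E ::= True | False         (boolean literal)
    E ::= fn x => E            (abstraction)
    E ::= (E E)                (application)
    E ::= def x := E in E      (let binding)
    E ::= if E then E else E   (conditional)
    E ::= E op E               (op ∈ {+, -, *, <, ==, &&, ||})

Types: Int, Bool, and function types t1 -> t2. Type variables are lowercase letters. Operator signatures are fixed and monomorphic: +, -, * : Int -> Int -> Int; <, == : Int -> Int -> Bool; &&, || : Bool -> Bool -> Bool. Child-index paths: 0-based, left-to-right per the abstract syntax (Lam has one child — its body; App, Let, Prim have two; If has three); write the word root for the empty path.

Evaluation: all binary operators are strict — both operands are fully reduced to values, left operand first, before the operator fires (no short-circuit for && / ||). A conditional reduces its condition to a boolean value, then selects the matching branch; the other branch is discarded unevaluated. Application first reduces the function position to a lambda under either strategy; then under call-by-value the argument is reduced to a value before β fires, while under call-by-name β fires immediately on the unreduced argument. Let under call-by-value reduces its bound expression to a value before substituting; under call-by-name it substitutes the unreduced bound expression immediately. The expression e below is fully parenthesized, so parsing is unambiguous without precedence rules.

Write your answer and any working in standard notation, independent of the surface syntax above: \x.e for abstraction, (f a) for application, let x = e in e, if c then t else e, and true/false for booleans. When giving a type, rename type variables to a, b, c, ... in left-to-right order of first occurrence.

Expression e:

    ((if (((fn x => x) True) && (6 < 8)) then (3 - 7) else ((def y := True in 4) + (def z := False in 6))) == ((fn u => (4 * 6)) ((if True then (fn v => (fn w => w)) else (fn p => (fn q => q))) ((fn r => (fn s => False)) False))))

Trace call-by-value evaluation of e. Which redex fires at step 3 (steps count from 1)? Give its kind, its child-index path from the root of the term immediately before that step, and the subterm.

Derivation:
step 0: ((if (((\x.x) true) && (6 < 8)) then (3 - 7) else ((let y = true in 4) + (let z = false in 6))) == ((\u.(4 * 6)) ((if true then (\v.(\w.w)) else (\p.(\q.q))) ((\r.(\s.false)) false))))
step 1: [beta@0.0.0] ((if (true && (6 < 8)) then (3 - 7) else ((let y = true in 4) + (let z = false in 6))) == ((\u.(4 * 6)) ((if true then (\v.(\w.w)) else (\p.(\q.q))) ((\r.(\s.false)) false))))
step 2: [delta@0.0.1] ((if (true && true) then (3 - 7) else ((let y = true in 4) + (let z = false in 6))) == ((\u.(4 * 6)) ((if true then (\v.(\w.w)) else (\p.(\q.q))) ((\r.(\s.false)) false))))
step 3: [delta@0.0] ((if true then (3 - 7) else ((let y = true in 4) + (let z = false in 6))) == ((\u.(4 * 6)) ((if true then (\v.(\w.w)) else (\p.(\q.q))) ((\r.(\s.false)) false))))

Answer: delta at 0.0 : (true && true)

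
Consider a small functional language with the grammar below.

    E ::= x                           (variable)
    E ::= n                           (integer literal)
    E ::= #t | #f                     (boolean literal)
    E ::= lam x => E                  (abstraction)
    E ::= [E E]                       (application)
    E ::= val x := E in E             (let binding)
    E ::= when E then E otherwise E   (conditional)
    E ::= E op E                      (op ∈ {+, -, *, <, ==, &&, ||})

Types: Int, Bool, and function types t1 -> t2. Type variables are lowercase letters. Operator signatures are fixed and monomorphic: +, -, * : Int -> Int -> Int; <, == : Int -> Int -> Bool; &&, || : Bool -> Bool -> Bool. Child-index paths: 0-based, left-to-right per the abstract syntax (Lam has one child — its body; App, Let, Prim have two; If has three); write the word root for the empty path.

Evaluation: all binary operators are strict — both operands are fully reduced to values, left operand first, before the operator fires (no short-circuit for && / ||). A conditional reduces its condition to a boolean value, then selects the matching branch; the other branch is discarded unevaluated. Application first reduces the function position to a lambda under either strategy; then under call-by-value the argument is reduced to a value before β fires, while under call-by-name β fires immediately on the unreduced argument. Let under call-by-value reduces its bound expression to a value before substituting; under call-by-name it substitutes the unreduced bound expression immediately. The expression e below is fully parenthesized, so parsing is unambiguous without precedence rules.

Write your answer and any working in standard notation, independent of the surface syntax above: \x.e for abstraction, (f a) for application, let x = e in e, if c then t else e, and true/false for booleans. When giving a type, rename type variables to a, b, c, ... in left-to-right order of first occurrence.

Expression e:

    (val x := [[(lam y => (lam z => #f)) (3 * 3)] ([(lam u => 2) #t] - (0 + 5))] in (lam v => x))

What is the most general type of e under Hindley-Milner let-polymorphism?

Answer: a -> Bool

Working:
\z._ : b -> Bool
\y._ : a -> b -> Bool
  unify Int ~ Int
  unify Int ~ Int
  unify a -> b -> Bool ~ Int -> c
  unify a ~ Int
  unify b -> Bool ~ c
_ _ : b -> Bool
\u._ : d -> Int
  unify d -> Int ~ Bool -> e
  unify d ~ Bool
  unify Int ~ e
_ _ : Int
  unify Int ~ Int
  unify Int ~ Int
  unify Int ~ Int
  unify Int ~ Int
  unify b -> Bool ~ Int -> f
  unify b ~ Int
  unify Bool ~ f
_ _ : Bool
let x : Bool
x : Bool
\v._ : g -> Bool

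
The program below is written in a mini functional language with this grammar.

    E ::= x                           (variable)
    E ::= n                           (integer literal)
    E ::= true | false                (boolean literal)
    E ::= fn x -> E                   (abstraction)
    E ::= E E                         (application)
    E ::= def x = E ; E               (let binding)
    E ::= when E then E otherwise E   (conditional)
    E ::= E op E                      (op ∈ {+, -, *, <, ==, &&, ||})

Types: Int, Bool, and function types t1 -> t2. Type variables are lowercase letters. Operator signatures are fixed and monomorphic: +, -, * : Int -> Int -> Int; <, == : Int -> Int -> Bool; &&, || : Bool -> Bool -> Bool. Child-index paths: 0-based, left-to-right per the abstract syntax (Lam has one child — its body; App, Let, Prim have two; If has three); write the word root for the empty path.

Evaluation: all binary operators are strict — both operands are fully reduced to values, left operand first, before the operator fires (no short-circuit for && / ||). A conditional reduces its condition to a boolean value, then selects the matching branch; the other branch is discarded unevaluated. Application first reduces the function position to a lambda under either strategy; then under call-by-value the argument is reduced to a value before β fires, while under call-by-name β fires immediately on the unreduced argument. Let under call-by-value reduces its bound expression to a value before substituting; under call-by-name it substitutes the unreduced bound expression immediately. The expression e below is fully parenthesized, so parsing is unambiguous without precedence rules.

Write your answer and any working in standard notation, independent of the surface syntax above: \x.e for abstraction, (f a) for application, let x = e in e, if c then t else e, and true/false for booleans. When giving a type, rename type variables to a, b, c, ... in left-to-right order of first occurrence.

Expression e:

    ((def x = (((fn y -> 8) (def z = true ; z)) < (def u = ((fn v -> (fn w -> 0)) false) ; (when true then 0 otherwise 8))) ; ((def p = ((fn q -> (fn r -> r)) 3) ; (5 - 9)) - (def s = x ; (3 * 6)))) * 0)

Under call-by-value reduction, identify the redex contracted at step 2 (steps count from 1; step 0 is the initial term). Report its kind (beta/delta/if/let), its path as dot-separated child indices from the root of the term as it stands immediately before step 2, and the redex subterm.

Trace:
step 0: ((let x = (((\y.8) (let z = true in z)) < (let u = ((\v.(\w.0)) false) in (if true then 0 else 8))) in ((let p = ((\q.(\r.r)) 3) in (5 - 9)) - (let s = x in (3 * 6)))) * 0)
step 1: [let@0.0.0.1] ((let x = (((\y.8) true) < (let u = ((\v.(\w.0)) false) in (if true then 0 else 8))) in ((let p = ((\q.(\r.r)) 3) in (5 - 9)) - (let s = x in (3 * 6)))) * 0)
step 2: [beta@0.0.0] ((let x = (8 < (let u = ((\v.(\w.0)) false) in (if true then 0 else 8))) in ((let p = ((\q.(\r.r)) 3) in (5 - 9)) - (let s = x in (3 * 6)))) * 0)

Answer: beta at 0.0.0 : ((\y.8) true)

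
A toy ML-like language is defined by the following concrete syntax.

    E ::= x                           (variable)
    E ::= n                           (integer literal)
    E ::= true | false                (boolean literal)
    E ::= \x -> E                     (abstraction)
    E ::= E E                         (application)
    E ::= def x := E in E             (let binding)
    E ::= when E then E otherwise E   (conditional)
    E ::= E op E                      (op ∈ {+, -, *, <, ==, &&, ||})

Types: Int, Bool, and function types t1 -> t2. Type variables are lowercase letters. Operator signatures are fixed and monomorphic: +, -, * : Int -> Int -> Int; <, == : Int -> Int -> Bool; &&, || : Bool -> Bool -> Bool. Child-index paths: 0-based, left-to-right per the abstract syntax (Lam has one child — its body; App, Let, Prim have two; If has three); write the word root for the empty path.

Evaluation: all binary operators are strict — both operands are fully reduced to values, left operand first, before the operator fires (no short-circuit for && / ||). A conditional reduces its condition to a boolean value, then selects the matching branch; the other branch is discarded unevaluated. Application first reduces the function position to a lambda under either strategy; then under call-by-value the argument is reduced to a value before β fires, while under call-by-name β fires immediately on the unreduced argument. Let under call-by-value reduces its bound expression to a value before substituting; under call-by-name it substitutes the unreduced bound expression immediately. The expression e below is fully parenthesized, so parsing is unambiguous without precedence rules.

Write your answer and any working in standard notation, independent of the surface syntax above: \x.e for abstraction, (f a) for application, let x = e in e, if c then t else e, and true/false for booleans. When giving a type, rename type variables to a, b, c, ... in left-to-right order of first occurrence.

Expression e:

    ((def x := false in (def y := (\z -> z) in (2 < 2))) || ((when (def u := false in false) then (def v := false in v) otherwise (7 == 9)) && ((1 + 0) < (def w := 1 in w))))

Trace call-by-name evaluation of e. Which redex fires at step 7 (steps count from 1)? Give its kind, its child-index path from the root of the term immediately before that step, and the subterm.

Answer: delta at 1.1.0 : (1 + 0)

Working:
step 0: ((let x = false in (let y = (\z.z) in (2 < 2))) || ((if (let u = false in false) then (let v = false in v) else (7 == 9)) && ((1 + 0) < (let w = 1 in w))))
step 1: [let@0] ((let y = (\z.z) in (2 < 2)) || ((if (let u = false in false) then (let v = false in v) else (7 == 9)) && ((1 + 0) < (let w = 1 in w))))
step 2: [let@0] ((2 < 2) || ((if (let u = false in false) then (let v = false in v) else (7 == 9)) && ((1 + 0) < (let w = 1 in w))))
step 3: [delta@0] (false || ((if (let u = false in false) then (let v = false in v) else (7 == 9)) && ((1 + 0) < (let w = 1 in w))))
step 4: [let@1.0.0] (false || ((if false then (let v = false in v) else (7 == 9)) && ((1 + 0) < (let w = 1 in w))))
step 5: [if@1.0] (false || ((7 == 9) && ((1 + 0) < (let w = 1 in w))))
step 6: [delta@1.0] (false || (false && ((1 + 0) < (let w = 1 in w))))
step 7: [delta@1.1.0] (false || (false && (1 < (let w = 1 in w))))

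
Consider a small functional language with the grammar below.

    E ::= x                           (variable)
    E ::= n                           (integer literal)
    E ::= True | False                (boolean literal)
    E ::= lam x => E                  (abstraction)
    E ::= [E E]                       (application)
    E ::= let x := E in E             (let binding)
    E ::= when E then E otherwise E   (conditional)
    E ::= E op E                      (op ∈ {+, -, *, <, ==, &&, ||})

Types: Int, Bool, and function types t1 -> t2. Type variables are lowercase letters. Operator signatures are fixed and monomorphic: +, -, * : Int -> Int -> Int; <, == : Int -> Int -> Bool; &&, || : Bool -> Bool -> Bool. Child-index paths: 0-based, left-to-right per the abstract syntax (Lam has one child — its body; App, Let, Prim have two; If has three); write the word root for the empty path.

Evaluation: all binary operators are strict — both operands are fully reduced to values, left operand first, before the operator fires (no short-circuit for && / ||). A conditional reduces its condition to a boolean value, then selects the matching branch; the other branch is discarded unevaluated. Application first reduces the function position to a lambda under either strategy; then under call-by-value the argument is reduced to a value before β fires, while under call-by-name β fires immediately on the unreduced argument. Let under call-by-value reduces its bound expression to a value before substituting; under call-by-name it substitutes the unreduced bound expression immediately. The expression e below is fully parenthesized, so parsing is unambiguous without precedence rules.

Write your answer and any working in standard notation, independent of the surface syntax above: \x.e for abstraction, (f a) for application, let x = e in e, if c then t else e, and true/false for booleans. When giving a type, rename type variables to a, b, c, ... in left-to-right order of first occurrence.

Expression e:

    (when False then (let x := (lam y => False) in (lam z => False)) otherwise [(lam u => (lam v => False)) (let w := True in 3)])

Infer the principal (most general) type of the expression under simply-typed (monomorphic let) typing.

Trace:
  unify Bool ~ Bool
\y._ : a -> Bool
let x : a -> Bool
\z._ : b -> Bool
\v._ : d -> Bool
\u._ : c -> d -> Bool
let w : Bool
  unify c -> d -> Bool ~ Int -> e
  unify c ~ Int
  unify d -> Bool ~ e
_ _ : d -> Bool
  unify b -> Bool ~ d -> Bool
  unify b ~ d
  unify Bool ~ Bool

Answer: a -> Bool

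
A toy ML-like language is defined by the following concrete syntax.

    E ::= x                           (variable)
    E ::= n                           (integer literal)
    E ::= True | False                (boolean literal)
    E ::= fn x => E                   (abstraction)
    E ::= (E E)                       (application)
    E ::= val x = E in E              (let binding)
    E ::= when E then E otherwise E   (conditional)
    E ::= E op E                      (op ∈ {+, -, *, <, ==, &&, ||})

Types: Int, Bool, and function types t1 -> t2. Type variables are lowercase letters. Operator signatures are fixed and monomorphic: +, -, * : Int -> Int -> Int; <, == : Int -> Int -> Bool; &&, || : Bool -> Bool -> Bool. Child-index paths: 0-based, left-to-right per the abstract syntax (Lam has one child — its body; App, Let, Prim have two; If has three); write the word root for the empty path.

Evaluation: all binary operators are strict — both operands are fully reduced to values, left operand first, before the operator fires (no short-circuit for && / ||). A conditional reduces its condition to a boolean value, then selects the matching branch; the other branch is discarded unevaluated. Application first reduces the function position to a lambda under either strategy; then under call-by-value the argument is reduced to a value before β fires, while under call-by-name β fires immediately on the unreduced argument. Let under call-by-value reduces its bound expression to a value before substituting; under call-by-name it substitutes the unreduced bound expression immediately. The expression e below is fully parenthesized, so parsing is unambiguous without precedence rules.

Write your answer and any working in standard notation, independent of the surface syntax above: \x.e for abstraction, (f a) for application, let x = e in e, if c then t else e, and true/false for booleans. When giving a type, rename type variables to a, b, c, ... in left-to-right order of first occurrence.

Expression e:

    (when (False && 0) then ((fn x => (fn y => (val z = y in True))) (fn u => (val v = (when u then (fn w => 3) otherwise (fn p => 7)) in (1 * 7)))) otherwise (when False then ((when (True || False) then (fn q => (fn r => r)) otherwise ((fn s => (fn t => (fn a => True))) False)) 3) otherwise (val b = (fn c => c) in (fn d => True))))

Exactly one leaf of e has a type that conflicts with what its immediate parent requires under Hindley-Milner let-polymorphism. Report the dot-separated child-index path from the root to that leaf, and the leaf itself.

Answer: 0.1 : 0

Trace:
  unify Bool ~ Bool
  unify Int ~ Bool
  FAIL: mismatch Int ~ Bool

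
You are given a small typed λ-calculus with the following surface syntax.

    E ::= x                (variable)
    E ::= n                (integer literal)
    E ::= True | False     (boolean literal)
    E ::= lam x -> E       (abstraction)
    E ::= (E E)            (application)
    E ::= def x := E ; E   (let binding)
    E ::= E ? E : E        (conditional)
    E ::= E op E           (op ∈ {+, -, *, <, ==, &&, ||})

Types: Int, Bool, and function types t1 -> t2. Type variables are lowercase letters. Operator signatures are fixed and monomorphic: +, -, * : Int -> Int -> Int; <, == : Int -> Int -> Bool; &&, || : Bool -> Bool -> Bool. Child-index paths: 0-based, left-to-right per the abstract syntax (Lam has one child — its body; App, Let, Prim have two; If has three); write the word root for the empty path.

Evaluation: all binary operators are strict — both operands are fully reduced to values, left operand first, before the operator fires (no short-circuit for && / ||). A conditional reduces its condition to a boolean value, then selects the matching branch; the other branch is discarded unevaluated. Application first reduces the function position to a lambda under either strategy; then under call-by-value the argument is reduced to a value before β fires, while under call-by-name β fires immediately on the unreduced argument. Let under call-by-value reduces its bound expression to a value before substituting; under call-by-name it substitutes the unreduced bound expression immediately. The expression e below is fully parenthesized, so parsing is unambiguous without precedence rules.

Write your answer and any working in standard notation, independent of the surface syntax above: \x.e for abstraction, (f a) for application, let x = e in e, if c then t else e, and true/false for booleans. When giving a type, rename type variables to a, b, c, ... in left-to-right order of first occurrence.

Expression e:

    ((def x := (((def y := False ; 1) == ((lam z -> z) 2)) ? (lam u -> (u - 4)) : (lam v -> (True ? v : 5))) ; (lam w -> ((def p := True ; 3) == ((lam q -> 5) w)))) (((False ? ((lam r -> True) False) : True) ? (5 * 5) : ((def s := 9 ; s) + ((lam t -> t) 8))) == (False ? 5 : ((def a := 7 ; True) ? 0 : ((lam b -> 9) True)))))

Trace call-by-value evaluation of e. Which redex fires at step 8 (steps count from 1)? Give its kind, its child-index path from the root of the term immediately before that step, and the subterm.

Trace:
step 0: ((let x = (if ((let y = false in 1) == ((\z.z) 2)) then (\u.(u - 4)) else (\v.(if true then v else 5))) in (\w.((let p = true in 3) == ((\q.5) w)))) ((if (if false then ((\r.true) false) else true) then (5 * 5) else ((let s = 9 in s) + ((\t.t) 8))) == (if false then 5 else (if (let a = 7 in true) then 0 else ((\b.9) true)))))
step 1: [let@0.0.0.0] ((let x = (if (1 == ((\z.z) 2)) then (\u.(u - 4)) else (\v.(if true then v else 5))) in (\w.((let p = true in 3) == ((\q.5) w)))) ((if (if false then ((\r.true) false) else true) then (5 * 5) else ((let s = 9 in s) + ((\t.t) 8))) == (if false then 5 else (if (let a = 7 in true) then 0 else ((\b.9) true)))))
step 2: [beta@0.0.0.1] ((let x = (if (1 == 2) then (\u.(u - 4)) else (\v.(if true then v else 5))) in (\w.((let p = true in 3) == ((\q.5) w)))) ((if (if false then ((\r.true) false) else true) then (5 * 5) else ((let s = 9 in s) + ((\t.t) 8))) == (if false then 5 else (if (let a = 7 in true) then 0 else ((\b.9) true)))))
step 3: [delta@0.0.0] ((let x = (if false then (\u.(u - 4)) else (\v.(if true then v else 5))) in (\w.((let p = true in 3) == ((\q.5) w)))) ((if (if false then ((\r.true) false) else true) then (5 * 5) else ((let s = 9 in s) + ((\t.t) 8))) == (if false then 5 else (if (let a = 7 in true) then 0 else ((\b.9) true)))))
step 4: [if@0.0] ((let x = (\v.(if true then v else 5)) in (\w.((let p = true in 3) == ((\q.5) w)))) ((if (if false then ((\r.true) false) else true) then (5 * 5) else ((let s = 9 in s) + ((\t.t) 8))) == (if false then 5 else (if (let a = 7 in true) then 0 else ((\b.9) true)))))
step 5: [let@0] ((\w.((let p = true in 3) == ((\q.5) w))) ((if (if false then ((\r.true) false) else true) then (5 * 5) else ((let s = 9 in s) + ((\t.t) 8))) == (if false then 5 else (if (let a = 7 in true) then 0 else ((\b.9) true)))))
step 6: [if@1.0.0] ((\w.((let p = true in 3) == ((\q.5) w))) ((if true then (5 * 5) else ((let s = 9 in s) + ((\t.t) 8))) == (if false then 5 else (if (let a = 7 in true) then 0 else ((\b.9) true)))))
step 7: [if@1.0] ((\w.((let p = true in 3) == ((\q.5) w))) ((5 * 5) == (if false then 5 else (if (let a = 7 in true) then 0 else ((\b.9) true)))))
step 8: [delta@1.0] ((\w.((let p = true in 3) == ((\q.5) w))) (25 == (if false then 5 else (if (let a = 7 in true) then 0 else ((\b.9) true)))))

Answer: delta at 1.0 : (5 * 5)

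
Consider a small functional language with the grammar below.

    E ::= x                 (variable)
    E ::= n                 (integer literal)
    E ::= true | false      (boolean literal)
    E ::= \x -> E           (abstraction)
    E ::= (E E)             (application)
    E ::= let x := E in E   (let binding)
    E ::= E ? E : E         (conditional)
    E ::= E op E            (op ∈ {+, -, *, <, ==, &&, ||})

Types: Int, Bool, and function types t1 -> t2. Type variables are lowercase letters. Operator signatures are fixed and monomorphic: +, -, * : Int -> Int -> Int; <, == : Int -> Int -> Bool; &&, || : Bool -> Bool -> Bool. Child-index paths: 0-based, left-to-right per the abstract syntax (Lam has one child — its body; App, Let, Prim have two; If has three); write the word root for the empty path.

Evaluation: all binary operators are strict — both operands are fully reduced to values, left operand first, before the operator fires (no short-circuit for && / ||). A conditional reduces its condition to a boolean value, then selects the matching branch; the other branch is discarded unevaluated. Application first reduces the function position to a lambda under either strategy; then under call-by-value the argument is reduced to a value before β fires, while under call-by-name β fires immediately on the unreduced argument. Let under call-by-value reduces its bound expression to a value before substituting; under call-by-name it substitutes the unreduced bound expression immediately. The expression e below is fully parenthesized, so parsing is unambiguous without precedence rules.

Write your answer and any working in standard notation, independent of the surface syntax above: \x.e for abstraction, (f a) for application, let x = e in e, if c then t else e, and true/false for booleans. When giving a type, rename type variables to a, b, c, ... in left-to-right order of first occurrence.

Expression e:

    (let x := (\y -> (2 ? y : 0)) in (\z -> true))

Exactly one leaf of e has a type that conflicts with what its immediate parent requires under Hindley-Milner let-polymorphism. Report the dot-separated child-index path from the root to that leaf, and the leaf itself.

Answer: 0.0.0 : 2

Trace:
  unify Int ~ Bool
  FAIL: mismatch Int ~ Bool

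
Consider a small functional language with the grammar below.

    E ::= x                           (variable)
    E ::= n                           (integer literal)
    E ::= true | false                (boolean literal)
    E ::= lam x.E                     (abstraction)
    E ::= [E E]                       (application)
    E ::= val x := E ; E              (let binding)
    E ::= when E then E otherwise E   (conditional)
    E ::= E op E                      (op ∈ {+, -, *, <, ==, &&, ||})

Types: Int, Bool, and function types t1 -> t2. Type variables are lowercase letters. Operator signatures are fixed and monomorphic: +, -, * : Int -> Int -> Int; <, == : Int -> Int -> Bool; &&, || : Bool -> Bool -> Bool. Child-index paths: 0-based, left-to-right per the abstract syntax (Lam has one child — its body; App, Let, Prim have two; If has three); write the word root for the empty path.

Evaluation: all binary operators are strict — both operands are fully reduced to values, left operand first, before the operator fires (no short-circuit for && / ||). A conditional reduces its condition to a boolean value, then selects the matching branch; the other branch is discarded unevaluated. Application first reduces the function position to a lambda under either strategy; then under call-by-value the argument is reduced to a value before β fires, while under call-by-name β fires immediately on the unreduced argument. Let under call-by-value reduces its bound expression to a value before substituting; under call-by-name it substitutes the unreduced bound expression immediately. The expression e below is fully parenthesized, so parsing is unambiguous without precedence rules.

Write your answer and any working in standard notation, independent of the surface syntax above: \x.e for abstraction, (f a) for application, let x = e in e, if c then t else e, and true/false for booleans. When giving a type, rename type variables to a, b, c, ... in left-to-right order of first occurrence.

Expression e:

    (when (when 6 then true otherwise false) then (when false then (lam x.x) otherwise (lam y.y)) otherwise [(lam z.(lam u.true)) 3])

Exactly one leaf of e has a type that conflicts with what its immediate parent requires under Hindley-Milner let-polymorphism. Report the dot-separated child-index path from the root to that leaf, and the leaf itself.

Derivation:
  unify Int ~ Bool
  FAIL: mismatch Int ~ Bool

Answer: 0.0 : 6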